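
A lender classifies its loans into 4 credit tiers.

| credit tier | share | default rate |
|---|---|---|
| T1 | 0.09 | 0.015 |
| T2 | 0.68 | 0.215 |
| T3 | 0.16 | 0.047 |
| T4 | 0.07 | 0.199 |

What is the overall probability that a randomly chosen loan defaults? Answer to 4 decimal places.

0.1690

P(D) = P(D|T1)·P(T1) + P(D|T2)·P(T2) + P(D|T3)·P(T3) + P(D|T4)·P(T4)
      = 0.015·0.09 + 0.215·0.68 + 0.047·0.16 + 0.199·0.07
      = 0.00135 + 0.1462 + 0.00752 + 0.01393 = 0.169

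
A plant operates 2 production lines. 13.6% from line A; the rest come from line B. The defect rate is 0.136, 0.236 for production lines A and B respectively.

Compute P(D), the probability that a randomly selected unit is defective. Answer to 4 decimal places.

P(D) ≈ 0.2224

P(B) = 1 − (0.136) = 0.864.
P(D) = P(D|A)·P(A) + P(D|B)·P(B)
      = 0.136·0.136 + 0.236·0.864
      = 0.018496 + 0.203904 = 0.2224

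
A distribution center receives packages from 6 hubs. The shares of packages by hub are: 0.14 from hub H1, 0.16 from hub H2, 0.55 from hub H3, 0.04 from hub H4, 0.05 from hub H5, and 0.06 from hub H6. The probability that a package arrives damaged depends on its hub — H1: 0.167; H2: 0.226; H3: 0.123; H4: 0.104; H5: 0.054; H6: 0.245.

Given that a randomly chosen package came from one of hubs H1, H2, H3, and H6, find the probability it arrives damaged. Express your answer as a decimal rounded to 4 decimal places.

P(D|S) ≈ 0.1559

Let S = {H1, H2, H3, H6}.
P(S) = 0.14 + 0.16 + 0.55 + 0.06 = 0.91.
P(D ∩ S) = 0.167·0.14 + 0.226·0.16 + 0.123·0.55 + 0.245·0.06 = 0.02338 + 0.03616 + 0.06765 + 0.0147 = 0.14189.
P(D | S) = 0.14189 / 0.91 = 0.155923…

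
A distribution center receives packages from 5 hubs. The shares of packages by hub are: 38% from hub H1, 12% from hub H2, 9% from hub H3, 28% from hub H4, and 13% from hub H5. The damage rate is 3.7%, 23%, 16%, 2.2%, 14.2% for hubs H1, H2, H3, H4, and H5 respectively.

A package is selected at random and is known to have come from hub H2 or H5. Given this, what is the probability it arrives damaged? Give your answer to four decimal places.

Let S = {H2, H5}.
P(S) = 0.12 + 0.13 = 0.25.
P(D ∩ S) = 0.23·0.12 + 0.142·0.13 = 0.0276 + 0.01846 = 0.04606.
P(D | S) = 0.04606 / 0.25 = 0.184240…

0.1842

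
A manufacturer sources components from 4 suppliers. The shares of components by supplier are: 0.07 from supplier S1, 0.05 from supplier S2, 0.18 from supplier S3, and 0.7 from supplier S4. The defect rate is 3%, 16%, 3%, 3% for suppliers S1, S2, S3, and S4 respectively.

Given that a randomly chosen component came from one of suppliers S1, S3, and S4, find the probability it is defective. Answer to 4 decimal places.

Let S = {S1, S3, S4}.
P(S) = 0.07 + 0.18 + 0.7 = 0.95.
P(D ∩ S) = 0.03·0.07 + 0.03·0.18 + 0.03·0.7 = 0.0021 + 0.0054 + 0.021 = 0.0285.
P(D | S) = 0.0285 / 0.95 = 0.030000…

P(D|S) ≈ 0.0300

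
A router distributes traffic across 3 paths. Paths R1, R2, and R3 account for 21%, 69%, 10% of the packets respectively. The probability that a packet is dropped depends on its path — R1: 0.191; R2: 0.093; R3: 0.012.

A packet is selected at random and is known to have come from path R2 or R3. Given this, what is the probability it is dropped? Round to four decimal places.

Let S = {R2, R3}.
P(S) = 0.69 + 0.1 = 0.79.
P(L ∩ S) = 0.093·0.69 + 0.012·0.1 = 0.06417 + 0.0012 = 0.06537.
P(L | S) = 0.06537 / 0.79 = 0.082747…

0.0827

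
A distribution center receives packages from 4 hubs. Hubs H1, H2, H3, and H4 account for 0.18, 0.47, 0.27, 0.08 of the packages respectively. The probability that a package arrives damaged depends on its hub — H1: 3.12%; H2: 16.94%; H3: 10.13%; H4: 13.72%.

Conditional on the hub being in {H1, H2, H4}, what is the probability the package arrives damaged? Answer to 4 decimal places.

Let S = {H1, H2, H4}.
P(S) = 0.18 + 0.47 + 0.08 = 0.73.
P(D ∩ S) = 0.0312·0.18 + 0.1694·0.47 + 0.1372·0.08 = 0.005616 + 0.079618 + 0.010976 = 0.09621.
P(D | S) = 0.09621 / 0.73 = 0.131795…

P(D|S) ≈ 0.1318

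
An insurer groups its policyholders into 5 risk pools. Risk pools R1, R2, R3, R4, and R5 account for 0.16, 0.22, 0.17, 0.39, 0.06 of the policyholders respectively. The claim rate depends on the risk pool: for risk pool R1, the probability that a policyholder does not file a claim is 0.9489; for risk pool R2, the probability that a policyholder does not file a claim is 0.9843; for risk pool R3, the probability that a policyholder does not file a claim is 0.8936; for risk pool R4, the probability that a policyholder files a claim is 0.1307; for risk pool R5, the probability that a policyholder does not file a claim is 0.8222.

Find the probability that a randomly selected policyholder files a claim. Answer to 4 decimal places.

0.0914

P(C|R1) = 1 − 0.9489 = 0.0511.
P(C|R2) = 1 − 0.9843 = 0.0157.
P(C|R3) = 1 − 0.8936 = 0.1064.
P(C|R5) = 1 − 0.8222 = 0.1778.
P(C) = P(C|R1)·P(R1) + P(C|R2)·P(R2) + P(C|R3)·P(R3) + P(C|R4)·P(R4) + P(C|R5)·P(R5)
      = 0.0511·0.16 + 0.0157·0.22 + 0.1064·0.17 + 0.1307·0.39 + 0.1778·0.06
      = 0.008176 + 0.003454 + 0.018088 + 0.050973 + 0.010668 = 0.091359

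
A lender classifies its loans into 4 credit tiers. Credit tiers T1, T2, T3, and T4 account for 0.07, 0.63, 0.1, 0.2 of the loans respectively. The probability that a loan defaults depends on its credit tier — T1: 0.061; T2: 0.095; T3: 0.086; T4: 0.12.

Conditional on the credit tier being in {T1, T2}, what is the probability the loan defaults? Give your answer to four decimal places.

0.0916

Let S = {T1, T2}.
P(S) = 0.07 + 0.63 = 0.7.
P(D ∩ S) = 0.061·0.07 + 0.095·0.63 = 0.00427 + 0.05985 = 0.06412.
P(D | S) = 0.06412 / 0.7 = 0.091600…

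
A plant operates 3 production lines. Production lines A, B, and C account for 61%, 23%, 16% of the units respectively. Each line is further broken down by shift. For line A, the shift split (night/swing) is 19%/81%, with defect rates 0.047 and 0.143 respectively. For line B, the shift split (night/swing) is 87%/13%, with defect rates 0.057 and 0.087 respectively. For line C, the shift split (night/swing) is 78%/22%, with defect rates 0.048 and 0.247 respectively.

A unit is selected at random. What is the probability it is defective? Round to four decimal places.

P(D) ≈ 0.1048

P(D|A) = 0.19·0.047 + 0.81·0.143 = 0.00893 + 0.11583 = 0.12476
P(D|B) = 0.87·0.057 + 0.13·0.087 = 0.04959 + 0.01131 = 0.0609
P(D|C) = 0.78·0.048 + 0.22·0.247 = 0.03744 + 0.05434 = 0.09178
By total probability over the outer partition,
P(D) = 0.61·0.12476 + 0.23·0.0609 + 0.16·0.09178
      = 0.0761036 + 0.014007 + 0.0146848 = 0.1047954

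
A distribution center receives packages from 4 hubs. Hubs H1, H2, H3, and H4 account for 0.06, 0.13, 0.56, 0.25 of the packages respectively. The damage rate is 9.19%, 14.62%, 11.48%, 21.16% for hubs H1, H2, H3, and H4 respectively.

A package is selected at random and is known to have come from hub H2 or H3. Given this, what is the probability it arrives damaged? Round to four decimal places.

0.1207

Let S = {H2, H3}.
P(S) = 0.13 + 0.56 = 0.69.
P(D ∩ S) = 0.1462·0.13 + 0.1148·0.56 = 0.019006 + 0.064288 = 0.083294.
P(D | S) = 0.083294 / 0.69 = 0.120716…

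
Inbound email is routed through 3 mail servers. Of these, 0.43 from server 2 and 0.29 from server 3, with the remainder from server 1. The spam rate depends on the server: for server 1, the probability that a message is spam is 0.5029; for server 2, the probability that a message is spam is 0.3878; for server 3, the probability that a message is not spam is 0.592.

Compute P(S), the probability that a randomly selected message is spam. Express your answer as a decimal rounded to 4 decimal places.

P(1) = 1 − (0.43 + 0.29) = 0.28.
P(S|3) = 1 − 0.592 = 0.408.
P(S) = P(S|1)·P(1) + P(S|2)·P(2) + P(S|3)·P(3)
      = 0.5029·0.28 + 0.3878·0.43 + 0.408·0.29
      = 0.140812 + 0.166754 + 0.11832 = 0.425886

P(S) ≈ 0.4259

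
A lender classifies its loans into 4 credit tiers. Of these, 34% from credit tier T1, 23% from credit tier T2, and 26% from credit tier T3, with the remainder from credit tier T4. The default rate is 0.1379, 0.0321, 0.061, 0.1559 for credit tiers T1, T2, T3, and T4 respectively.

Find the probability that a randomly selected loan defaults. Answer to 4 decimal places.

0.0966

P(T4) = 1 − (0.34 + 0.23 + 0.26) = 0.17.
P(D) = P(D|T1)·P(T1) + P(D|T2)·P(T2) + P(D|T3)·P(T3) + P(D|T4)·P(T4)
      = 0.1379·0.34 + 0.0321·0.23 + 0.061·0.26 + 0.1559·0.17
      = 0.046886 + 0.007383 + 0.01586 + 0.026503 = 0.096632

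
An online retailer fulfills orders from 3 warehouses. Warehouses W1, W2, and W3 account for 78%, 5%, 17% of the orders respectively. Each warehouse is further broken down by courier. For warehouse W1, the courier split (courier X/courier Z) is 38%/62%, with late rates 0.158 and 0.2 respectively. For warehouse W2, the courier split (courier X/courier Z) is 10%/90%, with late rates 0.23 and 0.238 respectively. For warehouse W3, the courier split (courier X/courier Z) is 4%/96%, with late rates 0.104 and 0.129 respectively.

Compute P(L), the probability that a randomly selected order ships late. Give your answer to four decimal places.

P(L) ≈ 0.1772

P(L|W1) = 0.38·0.158 + 0.62·0.2 = 0.06004 + 0.124 = 0.18404
P(L|W2) = 0.1·0.23 + 0.9·0.238 = 0.023 + 0.2142 = 0.2372
P(L|W3) = 0.04·0.104 + 0.96·0.129 = 0.00416 + 0.12384 = 0.128
By total probability over the outer partition,
P(L) = 0.78·0.18404 + 0.05·0.2372 + 0.17·0.128
      = 0.1435512 + 0.01186 + 0.02176 = 0.1771712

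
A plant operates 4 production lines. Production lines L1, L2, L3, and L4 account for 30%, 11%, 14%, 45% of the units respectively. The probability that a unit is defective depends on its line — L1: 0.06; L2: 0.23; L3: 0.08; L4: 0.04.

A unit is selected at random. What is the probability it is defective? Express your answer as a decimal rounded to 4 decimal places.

P(D) ≈ 0.0725

By the law of total probability,
P(D) = P(D|L1)·P(L1) + P(D|L2)·P(L2) + P(D|L3)·P(L3) + P(D|L4)·P(L4)
      = 0.06·0.3 + 0.23·0.11 + 0.08·0.14 + 0.04·0.45
      = 0.018 + 0.0253 + 0.0112 + 0.018 = 0.0725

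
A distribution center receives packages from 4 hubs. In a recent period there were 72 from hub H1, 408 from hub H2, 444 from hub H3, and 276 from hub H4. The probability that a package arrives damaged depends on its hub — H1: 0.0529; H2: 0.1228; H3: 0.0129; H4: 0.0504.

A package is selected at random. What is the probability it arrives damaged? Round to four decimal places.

Total: 72 + 408 + 444 + 276 = 1200.
P(H1) = 72/1200 = 0.06. P(H2) = 408/1200 = 0.34. P(H3) = 444/1200 = 0.37. P(H4) = 276/1200 = 0.23.
P(D) = P(D|H1)·P(H1) + P(D|H2)·P(H2) + P(D|H3)·P(H3) + P(D|H4)·P(H4)
      = 0.0529·0.06 + 0.1228·0.34 + 0.0129·0.37 + 0.0504·0.23
      = 0.003174 + 0.041752 + 0.004773 + 0.011592 = 0.061291

0.0613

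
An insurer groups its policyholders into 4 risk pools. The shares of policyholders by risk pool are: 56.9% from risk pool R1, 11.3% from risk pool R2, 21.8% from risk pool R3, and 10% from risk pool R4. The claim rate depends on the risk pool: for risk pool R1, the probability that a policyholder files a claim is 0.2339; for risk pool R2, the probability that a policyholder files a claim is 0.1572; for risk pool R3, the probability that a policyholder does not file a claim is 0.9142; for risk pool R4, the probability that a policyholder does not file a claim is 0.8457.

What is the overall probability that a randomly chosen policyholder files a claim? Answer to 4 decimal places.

P(C|R3) = 1 − 0.9142 = 0.0858.
P(C|R4) = 1 − 0.8457 = 0.1543.
Using total probability over the partition,
P(C) = P(C|R1)·P(R1) + P(C|R2)·P(R2) + P(C|R3)·P(R3) + P(C|R4)·P(R4)
      = 0.2339·0.569 + 0.1572·0.113 + 0.0858·0.218 + 0.1543·0.1
      = 0.1330891 + 0.0177636 + 0.0187044 + 0.01543 = 0.1849871

P(C) ≈ 0.1850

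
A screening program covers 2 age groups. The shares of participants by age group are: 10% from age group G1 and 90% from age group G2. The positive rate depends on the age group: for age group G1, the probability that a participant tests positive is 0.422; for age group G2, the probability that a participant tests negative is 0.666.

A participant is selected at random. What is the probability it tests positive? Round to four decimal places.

P(T|G2) = 1 − 0.666 = 0.334.
P(T) = P(T|G1)·P(G1) + P(T|G2)·P(G2)
      = 0.422·0.1 + 0.334·0.9
      = 0.0422 + 0.3006 = 0.3428

0.3428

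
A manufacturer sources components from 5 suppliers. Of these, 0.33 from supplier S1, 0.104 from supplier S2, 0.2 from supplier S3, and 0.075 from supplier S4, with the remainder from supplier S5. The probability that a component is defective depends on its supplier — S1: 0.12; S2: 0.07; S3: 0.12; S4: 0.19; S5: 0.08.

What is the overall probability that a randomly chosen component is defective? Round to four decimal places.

P(S5) = 1 − (0.33 + 0.104 + 0.2 + 0.075) = 0.291.
P(D) = P(D|S1)·P(S1) + P(D|S2)·P(S2) + P(D|S3)·P(S3) + P(D|S4)·P(S4) + P(D|S5)·P(S5)
      = 0.12·0.33 + 0.07·0.104 + 0.12·0.2 + 0.19·0.075 + 0.08·0.291
      = 0.0396 + 0.00728 + 0.024 + 0.01425 + 0.02328 = 0.10841

0.1084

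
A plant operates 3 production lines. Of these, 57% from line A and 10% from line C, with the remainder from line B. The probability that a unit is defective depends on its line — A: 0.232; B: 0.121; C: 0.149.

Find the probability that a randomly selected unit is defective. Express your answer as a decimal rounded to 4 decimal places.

P(D) ≈ 0.1871

P(B) = 1 − (0.57 + 0.1) = 0.33.
Summing over the partition,
P(D) = P(D|A)·P(A) + P(D|B)·P(B) + P(D|C)·P(C)
      = 0.232·0.57 + 0.121·0.33 + 0.149·0.1
      = 0.13224 + 0.03993 + 0.0149 = 0.18707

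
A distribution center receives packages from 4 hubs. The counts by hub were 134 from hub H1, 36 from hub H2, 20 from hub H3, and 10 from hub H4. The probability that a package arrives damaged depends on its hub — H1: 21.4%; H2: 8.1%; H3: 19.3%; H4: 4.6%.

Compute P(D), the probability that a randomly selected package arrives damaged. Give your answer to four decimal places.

Total: 134 + 36 + 20 + 10 = 200.
P(H1) = 134/200 = 0.67. P(H2) = 36/200 = 0.18. P(H3) = 20/200 = 0.1. P(H4) = 10/200 = 0.05.
P(D) = P(D|H1)·P(H1) + P(D|H2)·P(H2) + P(D|H3)·P(H3) + P(D|H4)·P(H4)
      = 0.214·0.67 + 0.081·0.18 + 0.193·0.1 + 0.046·0.05
      = 0.14338 + 0.01458 + 0.0193 + 0.0023 = 0.17956

P(D) ≈ 0.1796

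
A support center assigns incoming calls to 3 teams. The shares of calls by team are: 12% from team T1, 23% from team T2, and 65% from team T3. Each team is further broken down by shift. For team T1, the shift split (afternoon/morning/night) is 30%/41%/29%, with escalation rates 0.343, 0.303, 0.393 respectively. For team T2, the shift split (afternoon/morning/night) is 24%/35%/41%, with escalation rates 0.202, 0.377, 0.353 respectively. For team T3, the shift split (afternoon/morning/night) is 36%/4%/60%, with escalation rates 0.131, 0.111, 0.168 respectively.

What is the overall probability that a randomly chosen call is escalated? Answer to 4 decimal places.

0.2148

P(E|T1) = 0.3·0.343 + 0.41·0.303 + 0.29·0.393 = 0.1029 + 0.12423 + 0.11397 = 0.3411
P(E|T2) = 0.24·0.202 + 0.35·0.377 + 0.41·0.353 = 0.04848 + 0.13195 + 0.14473 = 0.32516
P(E|T3) = 0.36·0.131 + 0.04·0.111 + 0.6·0.168 = 0.04716 + 0.00444 + 0.1008 = 0.1524
By total probability over the outer partition,
P(E) = 0.12·0.3411 + 0.23·0.32516 + 0.65·0.1524
      = 0.040932 + 0.0747868 + 0.09906 = 0.2147788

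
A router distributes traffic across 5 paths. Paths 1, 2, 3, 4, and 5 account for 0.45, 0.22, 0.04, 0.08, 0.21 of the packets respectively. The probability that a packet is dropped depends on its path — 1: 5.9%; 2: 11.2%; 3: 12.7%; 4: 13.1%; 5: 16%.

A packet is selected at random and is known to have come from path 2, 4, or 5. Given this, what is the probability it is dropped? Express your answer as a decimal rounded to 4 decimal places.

Let S = {2, 4, 5}.
P(S) = 0.22 + 0.08 + 0.21 = 0.51.
P(L ∩ S) = 0.112·0.22 + 0.131·0.08 + 0.16·0.21 = 0.02464 + 0.01048 + 0.0336 = 0.06872.
P(L | S) = 0.06872 / 0.51 = 0.134745…

0.1347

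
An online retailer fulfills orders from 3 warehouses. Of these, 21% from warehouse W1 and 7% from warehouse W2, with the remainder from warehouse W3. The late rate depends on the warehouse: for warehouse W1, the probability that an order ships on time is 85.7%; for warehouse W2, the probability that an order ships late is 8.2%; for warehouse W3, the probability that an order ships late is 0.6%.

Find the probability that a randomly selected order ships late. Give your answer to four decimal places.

P(L) ≈ 0.0401

P(W3) = 1 − (0.21 + 0.07) = 0.72.
P(L|W1) = 1 − 0.857 = 0.143.
P(L) = P(L|W1)·P(W1) + P(L|W2)·P(W2) + P(L|W3)·P(W3)
      = 0.143·0.21 + 0.082·0.07 + 0.006·0.72
      = 0.03003 + 0.00574 + 0.00432 = 0.04009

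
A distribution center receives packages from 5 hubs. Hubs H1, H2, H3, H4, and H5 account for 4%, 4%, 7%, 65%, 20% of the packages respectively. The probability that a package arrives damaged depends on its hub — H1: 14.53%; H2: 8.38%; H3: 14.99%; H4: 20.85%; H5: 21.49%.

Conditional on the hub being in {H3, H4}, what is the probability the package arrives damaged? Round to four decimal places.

0.2028

Let S = {H3, H4}.
P(S) = 0.07 + 0.65 = 0.72.
P(D ∩ S) = 0.1499·0.07 + 0.2085·0.65 = 0.010493 + 0.135525 = 0.146018.
P(D | S) = 0.146018 / 0.72 = 0.202803…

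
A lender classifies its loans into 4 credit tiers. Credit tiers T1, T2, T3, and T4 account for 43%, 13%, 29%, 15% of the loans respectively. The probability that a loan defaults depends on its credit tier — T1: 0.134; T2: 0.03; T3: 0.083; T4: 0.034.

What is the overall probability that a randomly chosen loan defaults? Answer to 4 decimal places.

P(D) = P(D|T1)·P(T1) + P(D|T2)·P(T2) + P(D|T3)·P(T3) + P(D|T4)·P(T4)
      = 0.134·0.43 + 0.03·0.13 + 0.083·0.29 + 0.034·0.15
      = 0.05762 + 0.0039 + 0.02407 + 0.0051 = 0.09069

0.0907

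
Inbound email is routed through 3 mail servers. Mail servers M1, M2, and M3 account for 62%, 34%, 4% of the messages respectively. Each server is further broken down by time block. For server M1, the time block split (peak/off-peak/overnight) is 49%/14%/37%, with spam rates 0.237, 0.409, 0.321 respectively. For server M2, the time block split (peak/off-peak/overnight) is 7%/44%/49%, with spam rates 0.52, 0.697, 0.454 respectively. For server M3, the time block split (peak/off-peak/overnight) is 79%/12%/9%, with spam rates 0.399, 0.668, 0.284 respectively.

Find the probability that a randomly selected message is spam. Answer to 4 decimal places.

P(S|M1) = 0.49·0.237 + 0.14·0.409 + 0.37·0.321 = 0.11613 + 0.05726 + 0.11877 = 0.29216
P(S|M2) = 0.07·0.52 + 0.44·0.697 + 0.49·0.454 = 0.0364 + 0.30668 + 0.22246 = 0.56554
P(S|M3) = 0.79·0.399 + 0.12·0.668 + 0.09·0.284 = 0.31521 + 0.08016 + 0.02556 = 0.42093
By total probability over the outer partition,
P(S) = 0.62·0.29216 + 0.34·0.56554 + 0.04·0.42093
      = 0.1811392 + 0.1922836 + 0.0168372 = 0.39026

P(S) ≈ 0.3903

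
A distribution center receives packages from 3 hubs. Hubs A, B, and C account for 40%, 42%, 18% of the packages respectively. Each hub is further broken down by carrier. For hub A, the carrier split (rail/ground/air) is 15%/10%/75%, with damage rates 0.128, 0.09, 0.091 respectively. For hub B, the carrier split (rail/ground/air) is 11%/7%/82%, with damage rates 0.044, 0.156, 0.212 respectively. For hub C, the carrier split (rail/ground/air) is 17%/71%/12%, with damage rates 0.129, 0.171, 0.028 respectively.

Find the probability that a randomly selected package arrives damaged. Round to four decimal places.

P(D|A) = 0.15·0.128 + 0.1·0.09 + 0.75·0.091 = 0.0192 + 0.009 + 0.06825 = 0.09645
P(D|B) = 0.11·0.044 + 0.07·0.156 + 0.82·0.212 = 0.00484 + 0.01092 + 0.17384 = 0.1896
P(D|C) = 0.17·0.129 + 0.71·0.171 + 0.12·0.028 = 0.02193 + 0.12141 + 0.00336 = 0.1467
By total probability over the outer partition,
P(D) = 0.4·0.09645 + 0.42·0.1896 + 0.18·0.1467
      = 0.03858 + 0.079632 + 0.026406 = 0.144618

0.1446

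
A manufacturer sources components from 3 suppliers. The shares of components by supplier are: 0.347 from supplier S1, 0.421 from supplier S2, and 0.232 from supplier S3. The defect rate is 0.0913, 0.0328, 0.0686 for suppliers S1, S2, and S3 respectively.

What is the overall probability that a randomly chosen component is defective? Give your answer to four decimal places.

0.0614

P(D) = P(D|S1)·P(S1) + P(D|S2)·P(S2) + P(D|S3)·P(S3)
      = 0.0913·0.347 + 0.0328·0.421 + 0.0686·0.232
      = 0.0316811 + 0.0138088 + 0.0159152 = 0.0614051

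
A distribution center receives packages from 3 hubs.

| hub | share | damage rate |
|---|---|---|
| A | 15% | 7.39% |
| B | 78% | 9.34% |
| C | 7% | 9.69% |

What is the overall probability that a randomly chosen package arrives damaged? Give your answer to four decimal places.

P(D) ≈ 0.0907

By the law of total probability,
P(D) = P(D|A)·P(A) + P(D|B)·P(B) + P(D|C)·P(C)
      = 0.0739·0.15 + 0.0934·0.78 + 0.0969·0.07
      = 0.011085 + 0.072852 + 0.006783 = 0.09072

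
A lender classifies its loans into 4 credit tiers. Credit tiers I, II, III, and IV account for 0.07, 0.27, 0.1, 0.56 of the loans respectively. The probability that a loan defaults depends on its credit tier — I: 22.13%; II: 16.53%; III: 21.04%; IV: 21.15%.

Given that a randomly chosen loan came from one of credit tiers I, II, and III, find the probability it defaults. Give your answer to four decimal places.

Let S = {I, II, III}.
P(S) = 0.07 + 0.27 + 0.1 = 0.44.
P(D ∩ S) = 0.2213·0.07 + 0.1653·0.27 + 0.2104·0.1 = 0.015491 + 0.044631 + 0.02104 = 0.081162.
P(D | S) = 0.081162 / 0.44 = 0.184459…

0.1845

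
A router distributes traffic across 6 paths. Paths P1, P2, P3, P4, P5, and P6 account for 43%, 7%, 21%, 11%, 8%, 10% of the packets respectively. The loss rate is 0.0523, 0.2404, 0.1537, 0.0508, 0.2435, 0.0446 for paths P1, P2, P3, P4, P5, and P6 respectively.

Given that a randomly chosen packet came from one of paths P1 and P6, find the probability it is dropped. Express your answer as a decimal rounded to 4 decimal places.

P(L|S) ≈ 0.0508

Let S = {P1, P6}.
P(S) = 0.43 + 0.1 = 0.53.
P(L ∩ S) = 0.0523·0.43 + 0.0446·0.1 = 0.022489 + 0.00446 = 0.026949.
P(L | S) = 0.026949 / 0.53 = 0.050847…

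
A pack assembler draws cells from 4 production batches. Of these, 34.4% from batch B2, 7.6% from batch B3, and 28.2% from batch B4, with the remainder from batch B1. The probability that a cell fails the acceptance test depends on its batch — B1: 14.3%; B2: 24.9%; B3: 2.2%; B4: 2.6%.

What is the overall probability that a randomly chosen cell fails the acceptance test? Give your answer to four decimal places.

0.1373

P(B1) = 1 − (0.344 + 0.076 + 0.282) = 0.298.
P(F) = P(F|B1)·P(B1) + P(F|B2)·P(B2) + P(F|B3)·P(B3) + P(F|B4)·P(B4)
      = 0.143·0.298 + 0.249·0.344 + 0.022·0.076 + 0.026·0.282
      = 0.042614 + 0.085656 + 0.001672 + 0.007332 = 0.137274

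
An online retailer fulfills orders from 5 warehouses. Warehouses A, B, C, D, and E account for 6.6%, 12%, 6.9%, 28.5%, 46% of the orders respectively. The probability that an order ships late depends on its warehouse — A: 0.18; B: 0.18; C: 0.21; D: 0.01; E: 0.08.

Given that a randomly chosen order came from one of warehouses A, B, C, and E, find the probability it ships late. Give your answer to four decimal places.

Let S = {A, B, C, E}.
P(S) = 0.066 + 0.12 + 0.069 + 0.46 = 0.715.
P(L ∩ S) = 0.18·0.066 + 0.18·0.12 + 0.21·0.069 + 0.08·0.46 = 0.01188 + 0.0216 + 0.01449 + 0.0368 = 0.08477.
P(L | S) = 0.08477 / 0.715 = 0.118559…

P(L|S) ≈ 0.1186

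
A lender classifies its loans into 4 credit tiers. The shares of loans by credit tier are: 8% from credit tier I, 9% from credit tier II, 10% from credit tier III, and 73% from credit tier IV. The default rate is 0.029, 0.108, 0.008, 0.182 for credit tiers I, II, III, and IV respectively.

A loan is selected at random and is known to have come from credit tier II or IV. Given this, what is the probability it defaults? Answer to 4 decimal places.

Let S = {II, IV}.
P(S) = 0.09 + 0.73 = 0.82.
P(D ∩ S) = 0.108·0.09 + 0.182·0.73 = 0.00972 + 0.13286 = 0.14258.
P(D | S) = 0.14258 / 0.82 = 0.173878…

P(D|S) ≈ 0.1739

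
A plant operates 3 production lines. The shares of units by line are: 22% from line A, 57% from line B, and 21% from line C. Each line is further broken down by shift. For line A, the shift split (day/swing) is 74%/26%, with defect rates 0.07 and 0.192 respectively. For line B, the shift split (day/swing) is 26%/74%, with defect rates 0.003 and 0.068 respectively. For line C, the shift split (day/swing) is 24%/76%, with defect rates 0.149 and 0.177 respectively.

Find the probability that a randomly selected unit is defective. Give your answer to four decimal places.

P(D|A) = 0.74·0.07 + 0.26·0.192 = 0.0518 + 0.04992 = 0.10172
P(D|B) = 0.26·0.003 + 0.74·0.068 = 0.00078 + 0.05032 = 0.0511
P(D|C) = 0.24·0.149 + 0.76·0.177 = 0.03576 + 0.13452 = 0.17028
Then overall,
P(D) = 0.22·0.10172 + 0.57·0.0511 + 0.21·0.17028
      = 0.0223784 + 0.029127 + 0.0357588 = 0.0872642

P(D) ≈ 0.0873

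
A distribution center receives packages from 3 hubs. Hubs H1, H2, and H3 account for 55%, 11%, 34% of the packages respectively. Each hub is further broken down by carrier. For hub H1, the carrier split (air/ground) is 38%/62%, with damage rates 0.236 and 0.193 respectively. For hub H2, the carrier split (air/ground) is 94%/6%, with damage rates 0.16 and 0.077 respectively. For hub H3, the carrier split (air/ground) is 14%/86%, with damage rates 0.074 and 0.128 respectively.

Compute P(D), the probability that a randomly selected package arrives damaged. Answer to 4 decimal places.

P(D|H1) = 0.38·0.236 + 0.62·0.193 = 0.08968 + 0.11966 = 0.20934
P(D|H2) = 0.94·0.16 + 0.06·0.077 = 0.1504 + 0.00462 = 0.15502
P(D|H3) = 0.14·0.074 + 0.86·0.128 = 0.01036 + 0.11008 = 0.12044
Then overall,
P(D) = 0.55·0.20934 + 0.11·0.15502 + 0.34·0.12044
      = 0.115137 + 0.0170522 + 0.0409496 = 0.1731388

0.1731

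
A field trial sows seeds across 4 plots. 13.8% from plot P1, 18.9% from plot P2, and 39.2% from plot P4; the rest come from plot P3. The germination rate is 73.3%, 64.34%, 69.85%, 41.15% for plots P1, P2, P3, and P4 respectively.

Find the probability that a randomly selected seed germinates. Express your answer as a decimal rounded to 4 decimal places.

0.5803

P(P3) = 1 − (0.138 + 0.189 + 0.392) = 0.281.
P(G) = P(G|P1)·P(P1) + P(G|P2)·P(P2) + P(G|P3)·P(P3) + P(G|P4)·P(P4)
      = 0.733·0.138 + 0.6434·0.189 + 0.6985·0.281 + 0.4115·0.392
      = 0.101154 + 0.1216026 + 0.1962785 + 0.161308 = 0.5803431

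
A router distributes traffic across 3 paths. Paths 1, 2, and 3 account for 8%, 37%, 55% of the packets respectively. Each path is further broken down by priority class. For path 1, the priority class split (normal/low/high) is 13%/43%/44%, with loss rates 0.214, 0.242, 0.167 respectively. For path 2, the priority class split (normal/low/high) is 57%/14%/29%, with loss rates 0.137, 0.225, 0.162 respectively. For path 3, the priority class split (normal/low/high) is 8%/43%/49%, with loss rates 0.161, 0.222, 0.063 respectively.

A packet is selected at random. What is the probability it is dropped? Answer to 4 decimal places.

P(L|1) = 0.13·0.214 + 0.43·0.242 + 0.44·0.167 = 0.02782 + 0.10406 + 0.07348 = 0.20536
P(L|2) = 0.57·0.137 + 0.14·0.225 + 0.29·0.162 = 0.07809 + 0.0315 + 0.04698 = 0.15657
P(L|3) = 0.08·0.161 + 0.43·0.222 + 0.49·0.063 = 0.01288 + 0.09546 + 0.03087 = 0.13921
By total probability over the outer partition,
P(L) = 0.08·0.20536 + 0.37·0.15657 + 0.55·0.13921
      = 0.0164288 + 0.0579309 + 0.0765655 = 0.1509252

0.1509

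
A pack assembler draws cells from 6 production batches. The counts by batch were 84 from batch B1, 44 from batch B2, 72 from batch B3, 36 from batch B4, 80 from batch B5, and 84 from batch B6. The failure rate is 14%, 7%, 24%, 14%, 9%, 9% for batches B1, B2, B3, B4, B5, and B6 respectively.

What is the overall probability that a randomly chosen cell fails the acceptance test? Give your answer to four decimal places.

Total: 84 + 44 + 72 + 36 + 80 + 84 = 400.
P(B1) = 84/400 = 0.21. P(B2) = 44/400 = 0.11. P(B3) = 72/400 = 0.18. P(B4) = 36/400 = 0.09. P(B5) = 80/400 = 0.2. P(B6) = 84/400 = 0.21.
P(F) = P(F|B1)·P(B1) + P(F|B2)·P(B2) + P(F|B3)·P(B3) + P(F|B4)·P(B4) + P(F|B5)·P(B5) + P(F|B6)·P(B6)
      = 0.14·0.21 + 0.07·0.11 + 0.24·0.18 + 0.14·0.09 + 0.09·0.2 + 0.09·0.21
      = 0.0294 + 0.0077 + 0.0432 + 0.0126 + 0.018 + 0.0189 = 0.1298

0.1298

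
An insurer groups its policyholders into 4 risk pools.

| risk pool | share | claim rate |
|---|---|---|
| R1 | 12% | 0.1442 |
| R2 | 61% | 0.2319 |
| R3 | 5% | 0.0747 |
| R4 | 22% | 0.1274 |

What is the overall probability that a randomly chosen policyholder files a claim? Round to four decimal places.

P(C) ≈ 0.1905

Summing over the partition,
P(C) = P(C|R1)·P(R1) + P(C|R2)·P(R2) + P(C|R3)·P(R3) + P(C|R4)·P(R4)
      = 0.1442·0.12 + 0.2319·0.61 + 0.0747·0.05 + 0.1274·0.22
      = 0.017304 + 0.141459 + 0.003735 + 0.028028 = 0.190526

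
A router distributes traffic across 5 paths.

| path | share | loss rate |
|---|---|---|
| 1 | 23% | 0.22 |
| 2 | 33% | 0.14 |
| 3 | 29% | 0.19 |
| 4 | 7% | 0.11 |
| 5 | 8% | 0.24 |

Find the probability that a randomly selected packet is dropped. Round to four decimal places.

Using total probability over the partition,
P(L) = P(L|1)·P(1) + P(L|2)·P(2) + P(L|3)·P(3) + P(L|4)·P(4) + P(L|5)·P(5)
      = 0.22·0.23 + 0.14·0.33 + 0.19·0.29 + 0.11·0.07 + 0.24·0.08
      = 0.0506 + 0.0462 + 0.0551 + 0.0077 + 0.0192 = 0.1788

P(L) ≈ 0.1788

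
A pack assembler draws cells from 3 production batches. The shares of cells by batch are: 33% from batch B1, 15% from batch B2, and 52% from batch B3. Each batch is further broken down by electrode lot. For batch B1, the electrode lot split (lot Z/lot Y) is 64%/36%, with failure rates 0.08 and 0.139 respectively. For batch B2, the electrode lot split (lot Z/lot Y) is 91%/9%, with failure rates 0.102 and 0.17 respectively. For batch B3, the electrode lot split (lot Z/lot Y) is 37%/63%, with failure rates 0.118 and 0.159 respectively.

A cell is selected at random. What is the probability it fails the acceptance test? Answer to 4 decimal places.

0.1244

P(F|B1) = 0.64·0.08 + 0.36·0.139 = 0.0512 + 0.05004 = 0.10124
P(F|B2) = 0.91·0.102 + 0.09·0.17 = 0.09282 + 0.0153 = 0.10812
P(F|B3) = 0.37·0.118 + 0.63·0.159 = 0.04366 + 0.10017 = 0.14383
By total probability over the outer partition,
P(F) = 0.33·0.10124 + 0.15·0.10812 + 0.52·0.14383
      = 0.0334092 + 0.016218 + 0.0747916 = 0.1244188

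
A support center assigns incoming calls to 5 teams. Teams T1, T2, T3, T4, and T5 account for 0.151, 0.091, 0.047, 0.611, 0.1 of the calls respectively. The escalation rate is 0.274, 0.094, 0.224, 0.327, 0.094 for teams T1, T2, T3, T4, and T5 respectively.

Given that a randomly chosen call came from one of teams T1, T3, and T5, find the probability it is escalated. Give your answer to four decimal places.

Let S = {T1, T3, T5}.
P(S) = 0.151 + 0.047 + 0.1 = 0.298.
P(E ∩ S) = 0.274·0.151 + 0.224·0.047 + 0.094·0.1 = 0.041374 + 0.010528 + 0.0094 = 0.061302.
P(E | S) = 0.061302 / 0.298 = 0.205711…

P(E|S) ≈ 0.2057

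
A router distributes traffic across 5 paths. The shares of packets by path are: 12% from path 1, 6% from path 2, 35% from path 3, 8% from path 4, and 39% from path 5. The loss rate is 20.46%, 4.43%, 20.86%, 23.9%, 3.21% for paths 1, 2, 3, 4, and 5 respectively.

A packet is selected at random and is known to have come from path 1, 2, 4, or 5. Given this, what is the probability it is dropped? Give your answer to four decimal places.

P(L|S) ≈ 0.0905

Let S = {1, 2, 4, 5}.
P(S) = 0.12 + 0.06 + 0.08 + 0.39 = 0.65.
P(L ∩ S) = 0.2046·0.12 + 0.0443·0.06 + 0.239·0.08 + 0.0321·0.39 = 0.024552 + 0.002658 + 0.01912 + 0.012519 = 0.058849.
P(L | S) = 0.058849 / 0.65 = 0.090537…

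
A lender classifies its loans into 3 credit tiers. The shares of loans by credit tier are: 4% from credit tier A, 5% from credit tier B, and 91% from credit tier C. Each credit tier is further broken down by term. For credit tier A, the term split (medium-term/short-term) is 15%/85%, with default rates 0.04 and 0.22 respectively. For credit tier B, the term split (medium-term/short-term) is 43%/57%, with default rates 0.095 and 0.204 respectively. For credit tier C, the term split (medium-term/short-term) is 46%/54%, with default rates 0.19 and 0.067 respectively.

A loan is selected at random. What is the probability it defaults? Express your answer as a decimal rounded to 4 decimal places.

0.1280

P(D|A) = 0.15·0.04 + 0.85·0.22 = 0.006 + 0.187 = 0.193
P(D|B) = 0.43·0.095 + 0.57·0.204 = 0.04085 + 0.11628 = 0.15713
P(D|C) = 0.46·0.19 + 0.54·0.067 = 0.0874 + 0.03618 = 0.12358
Then overall,
P(D) = 0.04·0.193 + 0.05·0.15713 + 0.91·0.12358
      = 0.00772 + 0.0078565 + 0.1124578 = 0.1280343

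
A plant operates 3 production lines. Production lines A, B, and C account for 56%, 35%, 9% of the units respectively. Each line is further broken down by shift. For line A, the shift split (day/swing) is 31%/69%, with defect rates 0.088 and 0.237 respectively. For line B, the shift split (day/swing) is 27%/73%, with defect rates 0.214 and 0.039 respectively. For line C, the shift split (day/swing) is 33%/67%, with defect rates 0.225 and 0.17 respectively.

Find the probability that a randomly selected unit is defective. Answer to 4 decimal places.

P(D) ≈ 0.1540

P(D|A) = 0.31·0.088 + 0.69·0.237 = 0.02728 + 0.16353 = 0.19081
P(D|B) = 0.27·0.214 + 0.73·0.039 = 0.05778 + 0.02847 = 0.08625
P(D|C) = 0.33·0.225 + 0.67·0.17 = 0.07425 + 0.1139 = 0.18815
Then overall,
P(D) = 0.56·0.19081 + 0.35·0.08625 + 0.09·0.18815
      = 0.1068536 + 0.0301875 + 0.0169335 = 0.1539746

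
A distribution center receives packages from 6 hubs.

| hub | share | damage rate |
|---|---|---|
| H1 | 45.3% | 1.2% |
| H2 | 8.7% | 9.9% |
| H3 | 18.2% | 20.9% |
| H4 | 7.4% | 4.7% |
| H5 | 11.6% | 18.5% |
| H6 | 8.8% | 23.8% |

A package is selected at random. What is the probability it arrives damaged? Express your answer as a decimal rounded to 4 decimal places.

P(D) ≈ 0.0980

P(D) = P(D|H1)·P(H1) + P(D|H2)·P(H2) + P(D|H3)·P(H3) + P(D|H4)·P(H4) + P(D|H5)·P(H5) + P(D|H6)·P(H6)
      = 0.012·0.453 + 0.099·0.087 + 0.209·0.182 + 0.047·0.074 + 0.185·0.116 + 0.238·0.088
      = 0.005436 + 0.008613 + 0.038038 + 0.003478 + 0.02146 + 0.020944 = 0.097969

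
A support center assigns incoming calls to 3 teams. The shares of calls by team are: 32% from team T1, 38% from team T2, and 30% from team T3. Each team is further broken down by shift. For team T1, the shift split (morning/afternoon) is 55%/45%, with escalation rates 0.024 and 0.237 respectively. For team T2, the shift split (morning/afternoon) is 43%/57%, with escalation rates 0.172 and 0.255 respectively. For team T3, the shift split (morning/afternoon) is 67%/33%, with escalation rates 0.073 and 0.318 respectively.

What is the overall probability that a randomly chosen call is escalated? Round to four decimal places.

P(E) ≈ 0.1678

P(E|T1) = 0.55·0.024 + 0.45·0.237 = 0.0132 + 0.10665 = 0.11985
P(E|T2) = 0.43·0.172 + 0.57·0.255 = 0.07396 + 0.14535 = 0.21931
P(E|T3) = 0.67·0.073 + 0.33·0.318 = 0.04891 + 0.10494 = 0.15385
By total probability over the outer partition,
P(E) = 0.32·0.11985 + 0.38·0.21931 + 0.3·0.15385
      = 0.038352 + 0.0833378 + 0.046155 = 0.1678448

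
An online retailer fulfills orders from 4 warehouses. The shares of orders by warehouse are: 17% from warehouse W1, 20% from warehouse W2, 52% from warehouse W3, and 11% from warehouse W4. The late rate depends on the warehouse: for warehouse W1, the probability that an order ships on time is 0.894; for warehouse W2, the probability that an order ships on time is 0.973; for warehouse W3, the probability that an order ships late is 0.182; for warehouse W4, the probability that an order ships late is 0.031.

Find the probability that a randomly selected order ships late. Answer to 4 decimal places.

P(L) ≈ 0.1215

P(L|W1) = 1 − 0.894 = 0.106.
P(L|W2) = 1 − 0.973 = 0.027.
P(L) = P(L|W1)·P(W1) + P(L|W2)·P(W2) + P(L|W3)·P(W3) + P(L|W4)·P(W4)
      = 0.106·0.17 + 0.027·0.2 + 0.182·0.52 + 0.031·0.11
      = 0.01802 + 0.0054 + 0.09464 + 0.00341 = 0.12147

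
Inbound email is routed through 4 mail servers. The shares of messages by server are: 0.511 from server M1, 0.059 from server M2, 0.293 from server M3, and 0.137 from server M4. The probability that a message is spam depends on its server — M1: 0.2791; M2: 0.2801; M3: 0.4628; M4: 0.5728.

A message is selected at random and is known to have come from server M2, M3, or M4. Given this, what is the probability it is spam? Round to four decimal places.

Let J = {M2, M3, M4}.
P(J) = 0.059 + 0.293 + 0.137 = 0.489.
P(S ∩ J) = 0.2801·0.059 + 0.4628·0.293 + 0.5728·0.137 = 0.0165259 + 0.1356004 + 0.0784736 = 0.2305999.
P(S | J) = 0.2305999 / 0.489 = 0.471574…

0.4716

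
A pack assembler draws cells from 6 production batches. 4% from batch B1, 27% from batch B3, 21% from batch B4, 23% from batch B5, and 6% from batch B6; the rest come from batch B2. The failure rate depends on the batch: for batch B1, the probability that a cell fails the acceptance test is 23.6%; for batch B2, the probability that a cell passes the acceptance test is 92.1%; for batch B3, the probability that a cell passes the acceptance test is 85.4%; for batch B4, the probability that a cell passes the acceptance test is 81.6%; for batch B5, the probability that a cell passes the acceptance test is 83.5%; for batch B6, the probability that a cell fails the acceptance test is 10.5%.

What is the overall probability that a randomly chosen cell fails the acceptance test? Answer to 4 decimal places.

0.1468

P(B2) = 1 − (0.04 + 0.27 + 0.21 + 0.23 + 0.06) = 0.19.
P(F|B2) = 1 − 0.921 = 0.079.
P(F|B3) = 1 − 0.854 = 0.146.
P(F|B4) = 1 − 0.816 = 0.184.
P(F|B5) = 1 − 0.835 = 0.165.
P(F) = P(F|B1)·P(B1) + P(F|B2)·P(B2) + P(F|B3)·P(B3) + P(F|B4)·P(B4) + P(F|B5)·P(B5) + P(F|B6)·P(B6)
      = 0.236·0.04 + 0.079·0.19 + 0.146·0.27 + 0.184·0.21 + 0.165·0.23 + 0.105·0.06
      = 0.00944 + 0.01501 + 0.03942 + 0.03864 + 0.03795 + 0.0063 = 0.14676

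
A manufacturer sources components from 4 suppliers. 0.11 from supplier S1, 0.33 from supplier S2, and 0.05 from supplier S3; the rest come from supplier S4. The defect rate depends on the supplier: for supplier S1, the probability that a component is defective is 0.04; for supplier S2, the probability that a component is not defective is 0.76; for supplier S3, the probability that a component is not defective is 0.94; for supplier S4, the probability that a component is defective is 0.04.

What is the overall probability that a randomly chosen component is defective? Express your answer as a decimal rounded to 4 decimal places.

P(S4) = 1 − (0.11 + 0.33 + 0.05) = 0.51.
P(D|S2) = 1 − 0.76 = 0.24.
P(D|S3) = 1 − 0.94 = 0.06.
P(D) = P(D|S1)·P(S1) + P(D|S2)·P(S2) + P(D|S3)·P(S3) + P(D|S4)·P(S4)
      = 0.04·0.11 + 0.24·0.33 + 0.06·0.05 + 0.04·0.51
      = 0.0044 + 0.0792 + 0.003 + 0.0204 = 0.107

0.1070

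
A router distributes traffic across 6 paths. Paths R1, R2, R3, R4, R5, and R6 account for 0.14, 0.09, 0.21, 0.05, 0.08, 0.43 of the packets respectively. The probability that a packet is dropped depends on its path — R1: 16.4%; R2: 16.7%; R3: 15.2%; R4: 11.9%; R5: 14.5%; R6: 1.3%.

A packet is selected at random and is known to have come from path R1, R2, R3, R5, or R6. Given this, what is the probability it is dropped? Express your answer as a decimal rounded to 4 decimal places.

Let S = {R1, R2, R3, R5, R6}.
P(S) = 0.14 + 0.09 + 0.21 + 0.08 + 0.43 = 0.95.
P(L ∩ S) = 0.164·0.14 + 0.167·0.09 + 0.152·0.21 + 0.145·0.08 + 0.013·0.43 = 0.02296 + 0.01503 + 0.03192 + 0.0116 + 0.00559 = 0.0871.
P(L | S) = 0.0871 / 0.95 = 0.091684…

P(L|S) ≈ 0.0917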